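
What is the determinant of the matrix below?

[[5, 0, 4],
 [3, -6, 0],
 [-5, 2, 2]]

-156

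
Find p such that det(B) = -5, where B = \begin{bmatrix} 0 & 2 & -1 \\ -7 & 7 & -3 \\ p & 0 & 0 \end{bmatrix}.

Expanding along the column containing p, det(B) is linear in p: det(B) = (1)·p + (0).
Set (1)·p + (0) = -5  ⇒  (1)·p = -5  ⇒  p = -5.

p = -5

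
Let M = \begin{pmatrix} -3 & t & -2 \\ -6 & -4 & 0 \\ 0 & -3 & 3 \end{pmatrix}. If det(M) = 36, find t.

2

Expanding along the column containing t, det(M) is linear in t: det(M) = (18)·t + (0).
Set (18)·t + (0) = 36  ⇒  (18)·t = 36  ⇒  t = 2.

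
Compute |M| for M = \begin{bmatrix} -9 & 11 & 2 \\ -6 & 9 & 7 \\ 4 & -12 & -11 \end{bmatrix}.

Expand along column 1:
  + (-9) · |9 7; -12 -11| = (-9)·(-99 − (-84)) = 135
  − (-6) · |11 2; -12 -11| = −(-6)·(-121 − (-24)) = -582
  + 4 · |11 2; 9 7| = 4·(77 − 18) = 236
Sum: (135) + (-582) + (236) = -211

The determinant is -211.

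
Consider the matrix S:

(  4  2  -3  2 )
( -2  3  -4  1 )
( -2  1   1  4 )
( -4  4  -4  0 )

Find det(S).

Expand along row 4 (it has 1 zero):
  − (-4) · M_41   where M_41 = det([2 -3 2; 3 -4 1; 1 1 4]) = 13
  + (4) · M_42   where M_42 = det([4 -3 2; -2 -4 1; -2 1 4]) = -106
  − (-4) · M_43   where M_43 = det([4 2 2; -2 3 1; -2 1 4]) = 64
det = (-1)·(-4)·(13) + (+1)·(4)·(-106) + (-1)·(-4)·(64) = -116

-116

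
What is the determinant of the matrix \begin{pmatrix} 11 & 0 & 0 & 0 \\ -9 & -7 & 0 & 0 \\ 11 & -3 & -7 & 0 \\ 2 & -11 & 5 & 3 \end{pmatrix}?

The determinant is 1617.

The matrix is lower triangular, so the determinant is the product of the diagonal entries:
det = (11) · (-7) · (-7) · (3) = 1617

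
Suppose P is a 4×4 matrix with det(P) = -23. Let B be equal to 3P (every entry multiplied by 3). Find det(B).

The determinant is -1863.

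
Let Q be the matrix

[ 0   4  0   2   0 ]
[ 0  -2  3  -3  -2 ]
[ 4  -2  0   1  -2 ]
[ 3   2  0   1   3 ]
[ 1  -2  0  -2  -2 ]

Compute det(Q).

432

Expand along column 3 (it has 4 zeros):
  − (3) · M_23   where M_23 = det([0 4 2 0; 4 -2 1 -2; 3 2 1 3; 1 -2 -2 -2]) = -144
det = (-1)·(3)·(-144) = 432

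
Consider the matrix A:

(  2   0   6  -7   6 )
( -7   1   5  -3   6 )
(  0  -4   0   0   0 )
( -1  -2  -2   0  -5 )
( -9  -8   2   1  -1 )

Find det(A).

det(A) = 2200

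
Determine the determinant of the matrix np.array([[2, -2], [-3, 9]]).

The determinant is 12.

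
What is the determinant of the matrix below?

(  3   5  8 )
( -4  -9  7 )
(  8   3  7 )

The determinant is 648.

Expand along row 1:
  + 3 · |-9 7; 3 7| = 3·(-63 − 21) = -252
  − 5 · |-4 7; 8 7| = −5·(-28 − 56) = 420
  + 8 · |-4 -9; 8 3| = 8·(-12 − (-72)) = 480
Sum: (-252) + (420) + (480) = 648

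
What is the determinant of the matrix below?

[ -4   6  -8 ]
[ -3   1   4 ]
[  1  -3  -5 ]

Expand along row 1:
  + (-4) · |1 4; -3 -5| = (-4)·(-5 − (-12)) = -28
  − 6 · |-3 4; 1 -5| = −6·(15 − 4) = -66
  + (-8) · |-3 1; 1 -3| = (-8)·(9 − 1) = -64
Sum: (-28) + (-66) + (-64) = -158

The determinant is -158.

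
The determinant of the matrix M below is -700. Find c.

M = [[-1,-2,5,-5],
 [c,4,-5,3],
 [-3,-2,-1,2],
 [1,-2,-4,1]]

-8

Expanding along the column containing c, det(M) is linear in c: det(M) = (54)·c + (-268).
Set (54)·c + (-268) = -700  ⇒  (54)·c = -432  ⇒  c = -8.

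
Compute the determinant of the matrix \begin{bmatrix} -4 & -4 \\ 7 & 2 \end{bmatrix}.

The determinant is 20.

det = (-4)·2 − (-4)·7 = -8 − (-28) = 20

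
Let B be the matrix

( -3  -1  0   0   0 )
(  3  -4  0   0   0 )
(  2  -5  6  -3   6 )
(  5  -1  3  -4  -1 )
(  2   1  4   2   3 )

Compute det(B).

1665

B is block lower-triangular with a 2×2 block and a 3×3 block on the diagonal, so its determinant equals the product of the determinants of the diagonal blocks.
det of the 2×2 block = 15
det of the 3×3 block = 111
det = (15)·(111) = 1665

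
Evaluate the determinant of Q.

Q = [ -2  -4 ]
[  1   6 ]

The determinant is -8.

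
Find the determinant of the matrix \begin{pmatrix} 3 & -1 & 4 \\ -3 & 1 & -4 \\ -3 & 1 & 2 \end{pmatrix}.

0

Expand along column 1:
  + 3 · |1 -4; 1 2| = 3·(2 − (-4)) = 18
  − (-3) · |-1 4; 1 2| = −(-3)·(-2 − 4) = -18
  + (-3) · |-1 4; 1 -4| = (-3)·(4 − 4) = 0
Sum: (18) + (-18) + (0) = 0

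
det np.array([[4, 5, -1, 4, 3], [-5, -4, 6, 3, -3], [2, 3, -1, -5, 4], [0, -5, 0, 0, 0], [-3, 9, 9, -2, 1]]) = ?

Expand along row 4 (it has 4 zeros):
  + (-5) · M_42   where M_42 = det([4 -1 4 3; -5 6 3 -3; 2 -1 -5 4; -3 9 -2 1]) = 404
det = (+1)·(-5)·(404) = -2020

-2020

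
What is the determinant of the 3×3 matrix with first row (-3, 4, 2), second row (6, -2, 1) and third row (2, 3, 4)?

Expand along column 1:
  + (-3) · |-2 1; 3 4| = (-3)·(-8 − 3) = 33
  − 6 · |4 2; 3 4| = −6·(16 − 6) = -60
  + 2 · |4 2; -2 1| = 2·(4 − (-4)) = 16
Sum: (33) + (-60) + (16) = -11

The determinant is -11.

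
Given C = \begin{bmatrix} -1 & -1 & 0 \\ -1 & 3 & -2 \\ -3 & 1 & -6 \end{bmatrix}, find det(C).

16

Expand along row 1:
  + (-1) · |3 -2; 1 -6| = (-1)·(-18 − (-2)) = 16
  − (-1) · |-1 -2; -3 -6| = −(-1)·(6 − 6) = 0
Sum: (16) + (0) = 16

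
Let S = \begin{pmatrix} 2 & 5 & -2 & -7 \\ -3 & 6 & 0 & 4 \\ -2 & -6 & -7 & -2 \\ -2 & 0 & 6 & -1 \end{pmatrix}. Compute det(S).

Expand along row 2 (it has 1 zero):
  − (-3) · M_21   where M_21 = det([5 -2 -7; -6 -7 -2; 0 6 -1]) = 359
  + (6) · M_22   where M_22 = det([2 -2 -7; -2 -7 -2; -2 6 -1]) = 216
  + (4) · M_24   where M_24 = det([2 5 -2; -2 -6 -7; -2 0 6]) = 82
det = (-1)·(-3)·(359) + (+1)·(6)·(216) + (+1)·(4)·(82) = 2701

2701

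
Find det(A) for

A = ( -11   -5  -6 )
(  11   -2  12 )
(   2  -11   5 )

Expand along row 1:
  + (-11) · |-2 12; -11 5| = (-11)·(-10 − (-132)) = -1342
  − (-5) · |11 12; 2 5| = −(-5)·(55 − 24) = 155
  + (-6) · |11 -2; 2 -11| = (-6)·(-121 − (-4)) = 702
Sum: (-1342) + (155) + (702) = -485

det(A) = -485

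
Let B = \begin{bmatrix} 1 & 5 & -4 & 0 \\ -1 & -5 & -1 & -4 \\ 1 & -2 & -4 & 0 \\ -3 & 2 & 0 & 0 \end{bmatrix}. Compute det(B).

|B| = -336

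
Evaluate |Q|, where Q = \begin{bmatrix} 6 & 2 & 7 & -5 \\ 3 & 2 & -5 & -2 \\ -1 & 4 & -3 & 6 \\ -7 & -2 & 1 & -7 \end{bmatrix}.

Expand along row 1:
  + (6) · M_11   where M_11 = det([2 -5 -2; 4 -3 6; -2 1 -7]) = -46
  − (2) · M_12   where M_12 = det([3 -5 -2; -1 -3 6; -7 1 -7]) = 334
  + (7) · M_13   where M_13 = det([3 2 -2; -1 4 6; -7 -2 -7]) = -206
  − (-5) · M_14   where M_14 = det([3 2 -5; -1 4 -3; -7 -2 1]) = -112
det = (+1)·(6)·(-46) + (-1)·(2)·(334) + (+1)·(7)·(-206) + (-1)·(-5)·(-112) = -2946

The determinant is -2946.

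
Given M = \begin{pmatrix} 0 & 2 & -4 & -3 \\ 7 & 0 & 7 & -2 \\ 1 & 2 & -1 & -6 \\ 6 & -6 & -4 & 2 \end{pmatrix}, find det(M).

det(M) = 984

Expand along row 1 (it has 1 zero):
  − (2) · M_12   where M_12 = det([7 7 -2; 1 -1 -6; 6 -4 2]) = -452
  + (-4) · M_13   where M_13 = det([7 0 -2; 1 2 -6; 6 -6 2]) = -188
  − (-3) · M_14   where M_14 = det([7 0 7; 1 2 -1; 6 -6 -4]) = -224
det = (-1)·(2)·(-452) + (+1)·(-4)·(-188) + (-1)·(-3)·(-224) = 984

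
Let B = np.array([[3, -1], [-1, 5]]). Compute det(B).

det(B) = 3·5 − (-1)·(-1) = 15 − 1 = 14

14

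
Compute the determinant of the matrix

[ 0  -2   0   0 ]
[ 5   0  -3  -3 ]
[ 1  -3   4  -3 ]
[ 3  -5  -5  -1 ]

The determinant is -40.

Expand along row 1 (it has 3 zeros):
  − (-2) · M_12   where M_12 = det([5 -3 -3; 1 4 -3; 3 -5 -1]) = -20
det = (-1)·(-2)·(-20) = -40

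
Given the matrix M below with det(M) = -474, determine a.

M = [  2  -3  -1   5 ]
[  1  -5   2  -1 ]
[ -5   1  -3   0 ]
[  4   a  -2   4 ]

a = -8

Expanding along the column containing a, det(M) is linear in a: det(M) = (24)·a + (-282).
Set (24)·a + (-282) = -474  ⇒  (24)·a = -192  ⇒  a = -8.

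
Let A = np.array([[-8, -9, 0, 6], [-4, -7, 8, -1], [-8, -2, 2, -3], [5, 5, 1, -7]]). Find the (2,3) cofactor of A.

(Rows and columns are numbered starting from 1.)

Delete row 2 and column 3; the remaining 3×3 submatrix is [-8 -9 6; -8 -2 -3; 5 5 -7].
Its determinant is 227.
The cofactor carries sign (−1)^(2+3) = −1, so C_{2,3} = −(227) = -227.

The cofactor is -227.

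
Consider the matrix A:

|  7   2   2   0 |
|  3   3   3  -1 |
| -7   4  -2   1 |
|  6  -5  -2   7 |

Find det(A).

-519

Expand along row 1 (it has 1 zero):
  + (7) · M_11   where M_11 = det([3 3 -1; 4 -2 1; -5 -2 7]) = -117
  − (2) · M_12   where M_12 = det([3 3 -1; -7 -2 1; 6 -2 7]) = 103
  + (2) · M_13   where M_13 = det([3 3 -1; -7 4 1; 6 -5 7]) = 253
det = (+1)·(7)·(-117) + (-1)·(2)·(103) + (+1)·(2)·(253) = -519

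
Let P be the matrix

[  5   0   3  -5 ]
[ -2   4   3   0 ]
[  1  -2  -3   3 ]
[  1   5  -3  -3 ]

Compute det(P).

The determinant is 516.

Expand along row 1 (it has 1 zero):
  + (5) · M_11   where M_11 = det([4 3 0; -2 -3 3; 5 -3 -3]) = 99
  + (3) · M_13   where M_13 = det([-2 4 0; 1 -2 3; 1 5 -3]) = 42
  − (-5) · M_14   where M_14 = det([-2 4 3; 1 -2 -3; 1 5 -3]) = -21
det = (+1)·(5)·(99) + (+1)·(3)·(42) + (-1)·(-5)·(-21) = 516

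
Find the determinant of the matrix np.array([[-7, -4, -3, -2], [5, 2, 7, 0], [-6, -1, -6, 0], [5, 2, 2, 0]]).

The determinant is -70.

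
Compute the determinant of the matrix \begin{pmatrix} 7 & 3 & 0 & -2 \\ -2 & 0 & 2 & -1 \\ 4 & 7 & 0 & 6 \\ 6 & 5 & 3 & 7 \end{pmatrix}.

-705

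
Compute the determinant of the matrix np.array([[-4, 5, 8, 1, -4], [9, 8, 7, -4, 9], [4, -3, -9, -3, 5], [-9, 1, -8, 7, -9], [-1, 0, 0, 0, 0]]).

Expand along row 5 (it has 4 zeros):
  + (-1) · M_51   where M_51 = det([5 8 1 -4; 8 7 -4 9; -3 -9 -3 5; 1 -8 7 -9]) = -2368
det = (+1)·(-1)·(-2368) = 2368

2368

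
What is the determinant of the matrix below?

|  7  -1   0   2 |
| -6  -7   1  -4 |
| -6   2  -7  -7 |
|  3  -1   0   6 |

The determinant is 2024.

Expand along column 3 (it has 2 zeros):
  − (1) · M_23   where M_23 = det([7 -1 2; -6 2 -7; 3 -1 6]) = 20
  + (-7) · M_33   where M_33 = det([7 -1 2; -6 -7 -4; 3 -1 6]) = -292
det = (-1)·(1)·(20) + (+1)·(-7)·(-292) = 2024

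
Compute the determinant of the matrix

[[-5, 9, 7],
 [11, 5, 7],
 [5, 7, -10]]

The determinant is 2164.

Expand along row 1:
  + (-5) · |5 7; 7 -10| = (-5)·(-50 − 49) = 495
  − 9 · |11 7; 5 -10| = −9·(-110 − 35) = 1305
  + 7 · |11 5; 5 7| = 7·(77 − 25) = 364
Sum: (495) + (1305) + (364) = 2164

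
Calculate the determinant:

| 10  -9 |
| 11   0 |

det = 10·0 − (-9)·11 = 0 − (-99) = 99

99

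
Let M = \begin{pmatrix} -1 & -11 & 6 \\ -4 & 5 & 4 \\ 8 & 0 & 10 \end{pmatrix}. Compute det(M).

|M| = -1082

Expand along column 2:
  − (-11) · |-4 4; 8 10| = −(-11)·(-40 − 32) = -792
  + 5 · |-1 6; 8 10| = 5·(-10 − 48) = -290
Sum: (-792) + (-290) = -1082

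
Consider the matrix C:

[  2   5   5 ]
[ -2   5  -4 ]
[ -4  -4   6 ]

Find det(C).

Expand along row 1:
  + 2 · |5 -4; -4 6| = 2·(30 − 16) = 28
  − 5 · |-2 -4; -4 6| = −5·(-12 − 16) = 140
  + 5 · |-2 5; -4 -4| = 5·(8 − (-20)) = 140
Sum: (28) + (140) + (140) = 308

|C| = 308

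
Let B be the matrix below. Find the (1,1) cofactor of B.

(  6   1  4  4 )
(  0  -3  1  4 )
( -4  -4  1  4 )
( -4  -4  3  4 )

Delete row 1 and column 1; the remaining 3×3 submatrix is [-3 1 4; -4 1 4; -4 3 4].
Its determinant is -8.
The cofactor carries sign (−1)^(1+1) = +1, so C_{1,1} = +(-8) = -8.

-8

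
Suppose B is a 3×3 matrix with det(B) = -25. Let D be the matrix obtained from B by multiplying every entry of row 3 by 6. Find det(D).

-150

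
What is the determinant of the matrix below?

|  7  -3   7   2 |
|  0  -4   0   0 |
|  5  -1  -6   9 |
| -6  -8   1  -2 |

1396

Expand along row 2 (it has 3 zeros):
  + (-4) · M_22   where M_22 = det([7 7 2; 5 -6 9; -6 1 -2]) = -349
det = (+1)·(-4)·(-349) = 1396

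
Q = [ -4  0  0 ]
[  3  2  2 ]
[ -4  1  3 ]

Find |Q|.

The determinant is -16.

Expand along row 1:
  + (-4) · |2 2; 1 3| = (-4)·(6 − 2) = -16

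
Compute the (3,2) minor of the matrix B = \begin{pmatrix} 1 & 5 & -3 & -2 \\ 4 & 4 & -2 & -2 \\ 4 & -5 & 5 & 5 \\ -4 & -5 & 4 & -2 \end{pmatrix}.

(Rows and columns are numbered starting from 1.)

-52

Delete row 3 and column 2; the remaining 3×3 submatrix is [1 -3 -2; 4 -2 -2; -4 4 -2].
Its determinant is -52.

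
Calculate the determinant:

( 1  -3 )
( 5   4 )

det = 1·4 − (-3)·5 = 4 − (-15) = 19

The determinant is 19.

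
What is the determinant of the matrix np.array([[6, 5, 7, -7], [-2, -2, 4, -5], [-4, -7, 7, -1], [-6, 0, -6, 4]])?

Expand along row 4 (it has 1 zero):
  − (-6) · M_41   where M_41 = det([5 7 -7; -2 4 -5; -7 7 -1]) = 288
  − (-6) · M_43   where M_43 = det([6 5 -7; -2 -2 -5; -4 -7 -1]) = -150
  + (4) · M_44   where M_44 = det([6 5 7; -2 -2 4; -4 -7 7]) = 116
det = (-1)·(-6)·(288) + (-1)·(-6)·(-150) + (+1)·(4)·(116) = 1292

The determinant is 1292.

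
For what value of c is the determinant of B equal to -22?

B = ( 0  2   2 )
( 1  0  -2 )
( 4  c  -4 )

Expanding along the column containing c, det(B) is linear in c: det(B) = (2)·c + (-8).
Set (2)·c + (-8) = -22  ⇒  (2)·c = -14  ⇒  c = -7.

c = -7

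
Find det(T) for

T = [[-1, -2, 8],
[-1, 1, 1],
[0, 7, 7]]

|T| = -70

Expand along column 1:
  + (-1) · |1 1; 7 7| = (-1)·(7 − 7) = 0
  − (-1) · |-2 8; 7 7| = −(-1)·(-14 − 56) = -70
Sum: (0) + (-70) = -70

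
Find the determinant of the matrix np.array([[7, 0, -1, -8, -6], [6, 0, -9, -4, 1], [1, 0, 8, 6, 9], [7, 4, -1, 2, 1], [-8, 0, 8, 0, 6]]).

Expand along column 2 (it has 4 zeros):
  + (4) · M_42   where M_42 = det([7 -1 -8 -6; 6 -9 -4 1; 1 8 6 9; -8 8 0 6]) = -8604
det = (+1)·(4)·(-8604) = -34416

The determinant is -34416.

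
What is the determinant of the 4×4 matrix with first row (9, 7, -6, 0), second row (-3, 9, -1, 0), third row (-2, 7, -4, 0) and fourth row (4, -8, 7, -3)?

Expand along column 4 (it has 3 zeros):
  + (-3) · M_44   where M_44 = det([9 7 -6; -3 9 -1; -2 7 -4]) = -313
det = (+1)·(-3)·(-313) = 939

The determinant is 939.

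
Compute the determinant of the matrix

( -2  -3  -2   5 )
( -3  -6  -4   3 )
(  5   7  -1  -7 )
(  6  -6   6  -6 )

-1128

Expand along row 1:
  + (-2) · M_11   where M_11 = det([-6 -4 3; 7 -1 -7; -6 6 -6]) = -516
  − (-3) · M_12   where M_12 = det([-3 -4 3; 5 -1 -7; 6 6 -6]) = 12
  + (-2) · M_13   where M_13 = det([-3 -6 3; 5 7 -7; 6 -6 -6]) = 108
  − (5) · M_14   where M_14 = det([-3 -6 -4; 5 7 -1; 6 -6 6]) = 396
det = (+1)·(-2)·(-516) + (-1)·(-3)·(12) + (+1)·(-2)·(108) + (-1)·(5)·(396) = -1128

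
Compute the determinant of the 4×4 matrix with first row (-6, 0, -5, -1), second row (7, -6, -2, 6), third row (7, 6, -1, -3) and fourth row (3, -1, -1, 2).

-314

Expand along row 1 (it has 1 zero):
  + (-6) · M_11   where M_11 = det([-6 -2 6; 6 -1 -3; -1 -1 2]) = 6
  + (-5) · M_13   where M_13 = det([7 -6 6; 7 6 -3; 3 -1 2]) = 51
  − (-1) · M_14   where M_14 = det([7 -6 -2; 7 6 -1; 3 -1 -1]) = -23
det = (+1)·(-6)·(6) + (+1)·(-5)·(51) + (-1)·(-1)·(-23) = -314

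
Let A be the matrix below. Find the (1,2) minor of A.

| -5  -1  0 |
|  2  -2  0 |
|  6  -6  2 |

Delete row 1 and column 2; the remaining 2×2 submatrix is [2 0; 6 2].
Its determinant is 2·2 − 0·6 = 4.

4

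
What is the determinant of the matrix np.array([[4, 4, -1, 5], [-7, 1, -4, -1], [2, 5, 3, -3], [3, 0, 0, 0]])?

-531

Expand along row 4 (it has 3 zeros):
  − (3) · M_41   where M_41 = det([4 -1 5; 1 -4 -1; 5 3 -3]) = 177
det = (-1)·(3)·(177) = -531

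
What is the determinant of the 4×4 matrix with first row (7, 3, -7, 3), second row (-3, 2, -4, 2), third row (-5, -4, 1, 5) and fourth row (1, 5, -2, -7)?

387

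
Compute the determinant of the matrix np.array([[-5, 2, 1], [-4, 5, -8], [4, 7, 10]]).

-562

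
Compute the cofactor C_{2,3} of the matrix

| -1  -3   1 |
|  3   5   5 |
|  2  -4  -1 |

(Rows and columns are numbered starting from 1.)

The cofactor is -10.

Delete row 2 and column 3; the remaining 2×2 submatrix is [-1 -3; 2 -4].
Its determinant is (-1)·(-4) − (-3)·2 = 10.
The cofactor carries sign (−1)^(2+3) = −1, so C_{2,3} = −(10) = -10.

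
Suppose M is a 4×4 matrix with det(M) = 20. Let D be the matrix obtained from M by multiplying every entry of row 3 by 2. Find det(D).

Scaling one row by 2 multiplies the determinant by 2.
det(D) = (2)·(20) = 40

|D| = 40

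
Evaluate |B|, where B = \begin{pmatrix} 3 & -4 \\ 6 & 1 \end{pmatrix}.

The determinant is 27.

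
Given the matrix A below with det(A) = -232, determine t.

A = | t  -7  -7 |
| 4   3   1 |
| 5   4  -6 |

Expanding along the row containing t, det(A) is linear in t: det(A) = (-22)·t + (-210).
Set (-22)·t + (-210) = -232  ⇒  (-22)·t = -22  ⇒  t = 1.

t = 1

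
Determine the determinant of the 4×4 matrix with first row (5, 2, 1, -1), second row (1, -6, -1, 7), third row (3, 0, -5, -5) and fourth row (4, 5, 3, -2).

Expand along row 3 (it has 1 zero):
  + (3) · M_31   where M_31 = det([2 1 -1; -6 -1 7; 5 3 -2]) = -2
  + (-5) · M_33   where M_33 = det([5 2 -1; 1 -6 7; 4 5 -2]) = -84
  − (-5) · M_34   where M_34 = det([5 2 1; 1 -6 -1; 4 5 3]) = -50
det = (+1)·(3)·(-2) + (+1)·(-5)·(-84) + (-1)·(-5)·(-50) = 164

164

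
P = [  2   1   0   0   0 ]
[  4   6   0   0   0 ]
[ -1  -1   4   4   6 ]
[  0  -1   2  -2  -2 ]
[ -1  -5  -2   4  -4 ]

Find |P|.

The determinant is 1088.

P is block lower-triangular with a 2×2 block and a 3×3 block on the diagonal, so its determinant equals the product of the determinants of the diagonal blocks.
det of the 2×2 block = 8
det of the 3×3 block = 136
det = (8)·(136) = 1088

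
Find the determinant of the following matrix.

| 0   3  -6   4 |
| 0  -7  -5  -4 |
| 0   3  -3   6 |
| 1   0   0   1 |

162

Expand along column 1 (it has 3 zeros):
  − (1) · M_41   where M_41 = det([3 -6 4; -7 -5 -4; 3 -3 6]) = -162
det = (-1)·(1)·(-162) = 162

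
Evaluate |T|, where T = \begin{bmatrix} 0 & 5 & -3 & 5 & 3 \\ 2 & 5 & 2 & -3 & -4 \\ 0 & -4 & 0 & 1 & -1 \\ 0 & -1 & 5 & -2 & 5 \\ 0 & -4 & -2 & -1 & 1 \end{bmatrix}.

Expand along column 1 (it has 4 zeros):
  − (2) · M_21   where M_21 = det([5 -3 5 3; -4 0 1 -1; -1 5 -2 5; -4 -2 -1 1]) = -686
det = (-1)·(2)·(-686) = 1372

|T| = 1372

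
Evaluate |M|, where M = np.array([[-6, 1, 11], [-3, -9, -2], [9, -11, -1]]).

1311

Expand along column 1:
  + (-6) · |-9 -2; -11 -1| = (-6)·(9 − 22) = 78
  − (-3) · |1 11; -11 -1| = −(-3)·(-1 − (-121)) = 360
  + 9 · |1 11; -9 -2| = 9·(-2 − (-99)) = 873
Sum: (78) + (360) + (873) = 1311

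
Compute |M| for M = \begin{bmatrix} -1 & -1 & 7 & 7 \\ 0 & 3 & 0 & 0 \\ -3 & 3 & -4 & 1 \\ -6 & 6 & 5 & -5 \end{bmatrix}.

Expand along row 2 (it has 3 zeros):
  + (3) · M_22   where M_22 = det([-1 7 7; -3 -4 1; -6 5 -5]) = -435
det = (+1)·(3)·(-435) = -1305

det(M) = -1305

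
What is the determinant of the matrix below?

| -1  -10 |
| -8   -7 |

det = (-1)·(-7) − (-10)·(-8) = 7 − 80 = -73

-73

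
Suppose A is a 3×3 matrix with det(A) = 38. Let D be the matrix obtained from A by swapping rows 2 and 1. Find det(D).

-38

Swapping two rows multiplies the determinant by −1.
det(D) = (-1)·(38) = -38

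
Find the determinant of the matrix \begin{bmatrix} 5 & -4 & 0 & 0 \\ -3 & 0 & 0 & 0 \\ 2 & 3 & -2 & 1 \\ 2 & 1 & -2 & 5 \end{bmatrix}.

The matrix is block lower-triangular with a 2×2 block and a 2×2 block on the diagonal, so its determinant equals the product of the determinants of the diagonal blocks.
det of the 2×2 block = -12
det of the 2×2 block = -8
det = (-12)·(-8) = 96

The determinant is 96.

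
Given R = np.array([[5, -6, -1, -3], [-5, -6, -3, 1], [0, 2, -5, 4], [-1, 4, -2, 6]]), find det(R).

Expand along row 3 (it has 1 zero):
  − (2) · M_32   where M_32 = det([5 -1 -3; -5 -3 1; -1 -2 6]) = -130
  + (-5) · M_33   where M_33 = det([5 -6 -3; -5 -6 1; -1 4 6]) = -296
  − (4) · M_34   where M_34 = det([5 -6 -1; -5 -6 -3; -1 4 -2]) = 188
det = (-1)·(2)·(-130) + (+1)·(-5)·(-296) + (-1)·(4)·(188) = 988

|R| = 988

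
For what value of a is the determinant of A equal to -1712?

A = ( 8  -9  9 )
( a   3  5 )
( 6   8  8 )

-8

Expanding along the row containing a, det(A) is linear in a: det(A) = (144)·a + (-560).
Set (144)·a + (-560) = -1712  ⇒  (144)·a = -1152  ⇒  a = -8.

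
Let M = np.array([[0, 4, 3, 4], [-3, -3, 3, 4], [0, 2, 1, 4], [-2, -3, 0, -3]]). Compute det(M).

Expand along column 1 (it has 2 zeros):
  − (-3) · M_21   where M_21 = det([4 3 4; 2 1 4; -3 0 -3]) = -18
  − (-2) · M_41   where M_41 = det([4 3 4; -3 3 4; 2 1 4]) = 56
det = (-1)·(-3)·(-18) + (-1)·(-2)·(56) = 58

58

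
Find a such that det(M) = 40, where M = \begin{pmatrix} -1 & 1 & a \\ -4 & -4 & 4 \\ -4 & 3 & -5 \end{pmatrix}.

-3

Expanding along the column containing a, det(M) is linear in a: det(M) = (-28)·a + (-44).
Set (-28)·a + (-44) = 40  ⇒  (-28)·a = 84  ⇒  a = -3.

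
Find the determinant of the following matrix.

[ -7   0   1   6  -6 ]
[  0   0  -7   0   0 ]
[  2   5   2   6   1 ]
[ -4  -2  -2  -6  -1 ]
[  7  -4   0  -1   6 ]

Expand along row 2 (it has 4 zeros):
  − (-7) · M_23   where M_23 = det([-7 0 6 -6; 2 5 6 1; -4 -2 -6 -1; 7 -4 -1 6]) = 711
det = (-1)·(-7)·(711) = 4977

4977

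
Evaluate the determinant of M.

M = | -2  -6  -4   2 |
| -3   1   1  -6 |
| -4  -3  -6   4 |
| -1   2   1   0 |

|M| = 220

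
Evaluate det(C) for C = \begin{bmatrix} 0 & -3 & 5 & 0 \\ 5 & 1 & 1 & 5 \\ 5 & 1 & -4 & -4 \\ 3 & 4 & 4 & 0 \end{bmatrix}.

det(C) = 1449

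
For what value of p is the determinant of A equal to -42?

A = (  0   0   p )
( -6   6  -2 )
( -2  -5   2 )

-1

Expanding along the row containing p, det(A) is linear in p: det(A) = (42)·p + (0).
Set (42)·p + (0) = -42  ⇒  (42)·p = -42  ⇒  p = -1.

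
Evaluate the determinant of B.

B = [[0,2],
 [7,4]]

-14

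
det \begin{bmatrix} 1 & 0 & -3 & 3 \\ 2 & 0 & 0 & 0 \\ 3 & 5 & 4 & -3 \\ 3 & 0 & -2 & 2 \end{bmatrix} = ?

The determinant is 0.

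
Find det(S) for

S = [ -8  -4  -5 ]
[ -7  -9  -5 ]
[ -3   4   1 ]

99

Expand along column 1:
  + (-8) · |-9 -5; 4 1| = (-8)·(-9 − (-20)) = -88
  − (-7) · |-4 -5; 4 1| = −(-7)·(-4 − (-20)) = 112
  + (-3) · |-4 -5; -9 -5| = (-3)·(20 − 45) = 75
Sum: (-88) + (112) + (75) = 99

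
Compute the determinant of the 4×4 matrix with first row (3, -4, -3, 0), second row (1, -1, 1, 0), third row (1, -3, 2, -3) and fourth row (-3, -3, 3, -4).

74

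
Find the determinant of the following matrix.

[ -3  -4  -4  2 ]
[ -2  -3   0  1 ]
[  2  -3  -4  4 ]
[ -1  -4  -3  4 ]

Expand along row 2 (it has 1 zero):
  − (-2) · M_21   where M_21 = det([-4 -4 2; -3 -4 4; -4 -3 4]) = 18
  + (-3) · M_22   where M_22 = det([-3 -4 2; 2 -4 4; -1 -3 4]) = 40
  + (1) · M_24   where M_24 = det([-3 -4 -4; 2 -3 -4; -1 -4 -3]) = 25
det = (-1)·(-2)·(18) + (+1)·(-3)·(40) + (+1)·(1)·(25) = -59

-59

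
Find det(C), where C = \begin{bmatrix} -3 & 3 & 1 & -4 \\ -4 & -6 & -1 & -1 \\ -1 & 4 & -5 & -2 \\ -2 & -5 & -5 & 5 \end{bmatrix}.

det(C) = -762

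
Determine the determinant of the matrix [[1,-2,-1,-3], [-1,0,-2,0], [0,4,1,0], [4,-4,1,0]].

Expand along column 4 (it has 3 zeros):
  − (-3) · M_14   where M_14 = det([-1 0 -2; 0 4 1; 4 -4 1]) = 24
det = (-1)·(-3)·(24) = 72

72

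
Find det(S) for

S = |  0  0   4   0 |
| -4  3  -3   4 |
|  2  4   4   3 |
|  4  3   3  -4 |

Expand along row 1 (it has 3 zeros):
  + (4) · M_13   where M_13 = det([-4 3 4; 2 4 3; 4 3 -4]) = 120
det = (+1)·(4)·(120) = 480

det(S) = 480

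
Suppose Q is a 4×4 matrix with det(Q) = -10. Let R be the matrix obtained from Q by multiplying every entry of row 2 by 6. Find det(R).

Scaling one row by 6 multiplies the determinant by 6.
det(R) = (6)·(-10) = -60

-60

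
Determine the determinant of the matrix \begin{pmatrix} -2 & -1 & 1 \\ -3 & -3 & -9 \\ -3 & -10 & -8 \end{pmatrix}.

150

Expand along column 1:
  + (-2) · |-3 -9; -10 -8| = (-2)·(24 − 90) = 132
  − (-3) · |-1 1; -10 -8| = −(-3)·(8 − (-10)) = 54
  + (-3) · |-1 1; -3 -9| = (-3)·(9 − (-3)) = -36
Sum: (132) + (54) + (-36) = 150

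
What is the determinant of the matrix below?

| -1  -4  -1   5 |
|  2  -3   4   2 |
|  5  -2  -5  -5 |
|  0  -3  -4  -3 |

766

Expand along row 4 (it has 1 zero):
  + (-3) · M_42   where M_42 = det([-1 -1 5; 2 4 2; 5 -5 -5]) = -160
  − (-4) · M_43   where M_43 = det([-1 -4 5; 2 -3 2; 5 -2 -5]) = -44
  + (-3) · M_44   where M_44 = det([-1 -4 -1; 2 -3 4; 5 -2 -5]) = -154
det = (+1)·(-3)·(-160) + (-1)·(-4)·(-44) + (+1)·(-3)·(-154) = 766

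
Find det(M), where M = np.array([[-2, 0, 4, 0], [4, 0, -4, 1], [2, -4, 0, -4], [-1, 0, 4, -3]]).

The determinant is 112.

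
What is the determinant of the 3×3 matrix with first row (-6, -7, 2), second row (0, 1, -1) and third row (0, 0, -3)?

The matrix is upper triangular, so the determinant is the product of the diagonal entries:
det = (-6) · (1) · (-3) = 18

18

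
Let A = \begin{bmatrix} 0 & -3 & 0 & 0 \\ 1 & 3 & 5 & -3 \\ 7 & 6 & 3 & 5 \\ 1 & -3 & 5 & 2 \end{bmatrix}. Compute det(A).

Expand along row 1 (it has 3 zeros):
  − (-3) · M_12   where M_12 = det([1 5 -3; 7 3 5; 1 5 2]) = -160
det = (-1)·(-3)·(-160) = -480

|A| = -480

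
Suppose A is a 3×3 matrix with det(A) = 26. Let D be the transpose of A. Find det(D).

26

det(Aᵀ) = det(A).
det(D) = (1)·(26) = 26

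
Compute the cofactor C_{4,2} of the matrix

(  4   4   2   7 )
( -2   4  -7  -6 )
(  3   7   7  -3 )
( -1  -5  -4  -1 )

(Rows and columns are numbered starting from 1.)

Delete row 4 and column 2; the remaining 3×3 submatrix is [4 2 7; -2 -7 -6; 3 7 -3].
Its determinant is 253.
The cofactor carries sign (−1)^(4+2) = +1, so C_{4,2} = +(253) = 253.

The cofactor is 253.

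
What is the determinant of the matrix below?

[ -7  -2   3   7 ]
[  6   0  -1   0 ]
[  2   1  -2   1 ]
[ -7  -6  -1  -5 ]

The determinant is 648.

Expand along row 2 (it has 2 zeros):
  − (6) · M_21   where M_21 = det([-2 3 7; 1 -2 1; -6 -1 -5]) = -116
  − (-1) · M_23   where M_23 = det([-7 -2 7; 2 1 1; -7 -6 -5]) = -48
det = (-1)·(6)·(-116) + (-1)·(-1)·(-48) = 648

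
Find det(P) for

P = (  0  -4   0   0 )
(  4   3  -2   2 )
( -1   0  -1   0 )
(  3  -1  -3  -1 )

|P| = 72

Expand along row 1 (it has 3 zeros):
  − (-4) · M_12   where M_12 = det([4 -2 2; -1 -1 0; 3 -3 -1]) = 18
det = (-1)·(-4)·(18) = 72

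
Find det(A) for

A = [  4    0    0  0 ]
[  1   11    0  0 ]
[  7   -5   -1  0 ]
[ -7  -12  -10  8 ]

A is lower triangular, so det(A) is the product of the diagonal entries:
det = (4) · (11) · (-1) · (8) = -352

-352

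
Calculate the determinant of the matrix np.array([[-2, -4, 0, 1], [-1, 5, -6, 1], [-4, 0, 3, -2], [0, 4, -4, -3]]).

Expand along row 1 (it has 1 zero):
  + (-2) · M_11   where M_11 = det([5 -6 1; 0 3 -2; 4 -4 -3]) = -49
  − (-4) · M_12   where M_12 = det([-1 -6 1; -4 3 -2; 0 -4 -3]) = 105
  − (1) · M_14   where M_14 = det([-1 5 -6; -4 0 3; 0 4 -4]) = 28
det = (+1)·(-2)·(-49) + (-1)·(-4)·(105) + (-1)·(1)·(28) = 490

The determinant is 490.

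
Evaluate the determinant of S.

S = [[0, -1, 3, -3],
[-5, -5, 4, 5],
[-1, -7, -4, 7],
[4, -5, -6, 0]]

-42

Expand along row 1 (it has 1 zero):
  − (-1) · M_12   where M_12 = det([-5 4 5; -1 -4 7; 4 -6 0]) = 12
  + (3) · M_13   where M_13 = det([-5 -5 5; -1 -7 7; 4 -5 0]) = -150
  − (-3) · M_14   where M_14 = det([-5 -5 4; -1 -7 -4; 4 -5 -6]) = 132
det = (-1)·(-1)·(12) + (+1)·(3)·(-150) + (-1)·(-3)·(132) = -42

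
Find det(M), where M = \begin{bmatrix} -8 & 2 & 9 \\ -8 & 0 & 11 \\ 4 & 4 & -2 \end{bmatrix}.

|M| = 120

Expand along row 2:
  − (-8) · |2 9; 4 -2| = −(-8)·(-4 − 36) = -320
  − 11 · |-8 2; 4 4| = −11·(-32 − 8) = 440
Sum: (-320) + (440) = 120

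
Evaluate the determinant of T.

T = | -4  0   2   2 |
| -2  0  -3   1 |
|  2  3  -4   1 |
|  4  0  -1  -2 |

|T| = 0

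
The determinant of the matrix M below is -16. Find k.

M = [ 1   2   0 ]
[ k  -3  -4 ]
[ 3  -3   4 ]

k = -4

Expanding along the column containing k, det(M) is linear in k: det(M) = (-8)·k + (-48).
Set (-8)·k + (-48) = -16  ⇒  (-8)·k = 32  ⇒  k = -4.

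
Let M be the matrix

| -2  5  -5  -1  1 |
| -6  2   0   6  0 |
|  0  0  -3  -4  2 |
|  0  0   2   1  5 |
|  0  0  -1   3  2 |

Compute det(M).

M is block upper-triangular with a 2×2 block and a 3×3 block on the diagonal, so its determinant equals the product of the determinants of the diagonal blocks.
det of the 2×2 block = 26
det of the 3×3 block = 89
det = (26)·(89) = 2314

|M| = 2314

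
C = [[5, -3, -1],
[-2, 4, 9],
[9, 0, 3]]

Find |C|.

|C| = -165

Expand along column 2:
  − (-3) · |-2 9; 9 3| = −(-3)·(-6 − 81) = -261
  + 4 · |5 -1; 9 3| = 4·(15 − (-9)) = 96
Sum: (-261) + (96) = -165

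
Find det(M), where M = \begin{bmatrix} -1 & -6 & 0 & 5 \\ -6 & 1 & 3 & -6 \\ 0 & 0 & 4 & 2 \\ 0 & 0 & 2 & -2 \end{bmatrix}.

|M| = 444

M is block upper-triangular with a 2×2 block and a 2×2 block on the diagonal, so its determinant equals the product of the determinants of the diagonal blocks.
det of the 2×2 block = -37
det of the 2×2 block = -12
det = (-37)·(-12) = 444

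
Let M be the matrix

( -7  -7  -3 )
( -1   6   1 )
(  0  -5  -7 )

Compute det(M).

293

Expand along column 1:
  + (-7) · |6 1; -5 -7| = (-7)·(-42 − (-5)) = 259
  − (-1) · |-7 -3; -5 -7| = −(-1)·(49 − 15) = 34
Sum: (259) + (34) = 293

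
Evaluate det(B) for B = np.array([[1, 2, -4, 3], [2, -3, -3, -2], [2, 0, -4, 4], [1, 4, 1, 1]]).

150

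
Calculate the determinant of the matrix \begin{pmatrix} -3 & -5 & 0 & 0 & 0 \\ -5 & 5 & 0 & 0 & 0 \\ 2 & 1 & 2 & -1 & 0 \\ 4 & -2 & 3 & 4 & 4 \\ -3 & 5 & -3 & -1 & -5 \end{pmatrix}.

1400

The matrix is block lower-triangular with a 2×2 block and a 3×3 block on the diagonal, so its determinant equals the product of the determinants of the diagonal blocks.
det of the 2×2 block = -40
det of the 3×3 block = -35
det = (-40)·(-35) = 1400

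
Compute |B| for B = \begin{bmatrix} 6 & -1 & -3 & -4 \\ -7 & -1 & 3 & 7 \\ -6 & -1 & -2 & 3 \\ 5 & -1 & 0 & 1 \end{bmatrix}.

Expand along row 4 (it has 1 zero):
  − (5) · M_41   where M_41 = det([-1 -3 -4; -1 3 7; -1 -2 3]) = -31
  + (-1) · M_42   where M_42 = det([6 -3 -4; -7 3 7; -6 -2 3]) = 73
  + (1) · M_44   where M_44 = det([6 -1 -3; -7 -1 3; -6 -1 -2]) = 59
det = (-1)·(5)·(-31) + (+1)·(-1)·(73) + (+1)·(1)·(59) = 141

141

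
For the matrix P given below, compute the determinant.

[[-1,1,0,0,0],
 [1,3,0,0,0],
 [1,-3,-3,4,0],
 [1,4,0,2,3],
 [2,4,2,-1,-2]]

P is block lower-triangular with a 2×2 block and a 3×3 block on the diagonal, so its determinant equals the product of the determinants of the diagonal blocks.
det of the 2×2 block = -4
det of the 3×3 block = 27
det = (-4)·(27) = -108

det(P) = -108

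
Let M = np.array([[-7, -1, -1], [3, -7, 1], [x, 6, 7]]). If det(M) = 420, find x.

x = -4

Expanding along the row containing x, det(M) is linear in x: det(M) = (-8)·x + (388).
Set (-8)·x + (388) = 420  ⇒  (-8)·x = 32  ⇒  x = -4.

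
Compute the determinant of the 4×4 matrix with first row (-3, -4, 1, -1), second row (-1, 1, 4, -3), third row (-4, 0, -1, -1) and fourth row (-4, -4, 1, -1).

Expand along row 3 (it has 1 zero):
  + (-4) · M_31   where M_31 = det([-4 1 -1; 1 4 -3; -4 1 -1]) = 0
  + (-1) · M_33   where M_33 = det([-3 -4 -1; -1 1 -3; -4 -4 -1]) = -13
  − (-1) · M_34   where M_34 = det([-3 -4 1; -1 1 4; -4 -4 1]) = 17
det = (+1)·(-4)·(0) + (+1)·(-1)·(-13) + (-1)·(-1)·(17) = 30

30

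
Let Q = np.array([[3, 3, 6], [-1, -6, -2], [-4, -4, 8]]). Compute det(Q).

-240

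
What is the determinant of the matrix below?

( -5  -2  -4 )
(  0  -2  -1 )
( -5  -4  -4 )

The determinant is 10.

Expand along column 1:
  + (-5) · |-2 -1; -4 -4| = (-5)·(8 − 4) = -20
  + (-5) · |-2 -4; -2 -1| = (-5)·(2 − 8) = 30
Sum: (-20) + (30) = 10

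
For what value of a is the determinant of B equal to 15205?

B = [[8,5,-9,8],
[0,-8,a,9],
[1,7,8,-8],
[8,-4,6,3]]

Expanding along the row containing a, det(B) is linear in a: det(B) = (903)·a + (7078).
Set (903)·a + (7078) = 15205  ⇒  (903)·a = 8127  ⇒  a = 9.

9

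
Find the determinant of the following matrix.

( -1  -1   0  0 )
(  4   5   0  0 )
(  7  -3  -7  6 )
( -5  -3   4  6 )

The determinant is 66.

The matrix is block lower-triangular with a 2×2 block and a 2×2 block on the diagonal, so its determinant equals the product of the determinants of the diagonal blocks.
det of the 2×2 block = -1
det of the 2×2 block = -66
det = (-1)·(-66) = 66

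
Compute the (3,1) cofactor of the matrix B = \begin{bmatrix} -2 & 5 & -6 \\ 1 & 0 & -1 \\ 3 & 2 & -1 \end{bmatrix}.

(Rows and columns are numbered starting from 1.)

Delete row 3 and column 1; the remaining 2×2 submatrix is [5 -6; 0 -1].
Its determinant is 5·(-1) − (-6)·0 = -5.
The cofactor carries sign (−1)^(3+1) = +1, so C_{3,1} = +(-5) = -5.

The cofactor is -5.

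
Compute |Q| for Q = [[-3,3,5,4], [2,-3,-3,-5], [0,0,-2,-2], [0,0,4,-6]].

Q is block upper-triangular with a 2×2 block and a 2×2 block on the diagonal, so its determinant equals the product of the determinants of the diagonal blocks.
det of the 2×2 block = 3
det of the 2×2 block = 20
det = (3)·(20) = 60

|Q| = 60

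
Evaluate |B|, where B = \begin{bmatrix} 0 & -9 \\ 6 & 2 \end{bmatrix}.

det(B) = 0·2 − (-9)·6 = 0 − (-54) = 54

|B| = 54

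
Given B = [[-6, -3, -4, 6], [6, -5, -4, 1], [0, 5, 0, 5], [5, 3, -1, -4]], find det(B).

Expand along row 3 (it has 2 zeros):
  − (5) · M_32   where M_32 = det([-6 -4 6; 6 -4 1; 5 -1 -4]) = -134
  − (5) · M_34   where M_34 = det([-6 -3 -4; 6 -5 -4; 5 3 -1]) = -232
det = (-1)·(5)·(-134) + (-1)·(5)·(-232) = 1830

The determinant is 1830.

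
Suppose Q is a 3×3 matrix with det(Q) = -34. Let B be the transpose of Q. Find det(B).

The determinant is -34.

det(Qᵀ) = det(Q).
det(B) = (1)·(-34) = -34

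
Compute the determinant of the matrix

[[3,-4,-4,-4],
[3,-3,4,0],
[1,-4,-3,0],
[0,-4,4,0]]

Expand along column 4 (it has 3 zeros):
  − (-4) · M_14   where M_14 = det([3 -3 4; 1 -4 -3; 0 -4 4]) = -88
det = (-1)·(-4)·(-88) = -352

The determinant is -352.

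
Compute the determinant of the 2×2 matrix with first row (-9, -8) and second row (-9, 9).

-153

det = (-9)·9 − (-8)·(-9) = -81 − 72 = -153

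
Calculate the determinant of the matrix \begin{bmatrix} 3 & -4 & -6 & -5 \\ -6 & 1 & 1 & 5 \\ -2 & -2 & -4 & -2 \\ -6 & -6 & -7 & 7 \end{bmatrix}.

Expand along row 1:
  + (3) · M_11   where M_11 = det([1 1 5; -2 -4 -2; -6 -7 7]) = -66
  − (-4) · M_12   where M_12 = det([-6 1 5; -2 -4 -2; -6 -7 7]) = 228
  + (-6) · M_13   where M_13 = det([-6 1 5; -2 -2 -2; -6 -6 7]) = 182
  − (-5) · M_14   where M_14 = det([-6 1 1; -2 -2 -4; -6 -6 -7]) = 70
det = (+1)·(3)·(-66) + (-1)·(-4)·(228) + (+1)·(-6)·(182) + (-1)·(-5)·(70) = -28

The determinant is -28.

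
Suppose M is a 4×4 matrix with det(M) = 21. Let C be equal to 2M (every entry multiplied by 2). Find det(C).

For a 4×4 matrix, det(2M) = 2^4·det(M) = 16·det(M).
det(C) = (16)·(21) = 336

336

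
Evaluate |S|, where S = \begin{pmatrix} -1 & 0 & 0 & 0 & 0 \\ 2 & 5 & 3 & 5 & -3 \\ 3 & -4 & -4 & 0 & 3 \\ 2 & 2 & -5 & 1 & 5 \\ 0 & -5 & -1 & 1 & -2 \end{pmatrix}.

The determinant is 220.

Expand along row 1 (it has 4 zeros):
  + (-1) · M_11   where M_11 = det([5 3 5 -3; -4 -4 0 3; 2 -5 1 5; -5 -1 1 -2]) = -220
det = (+1)·(-1)·(-220) = 220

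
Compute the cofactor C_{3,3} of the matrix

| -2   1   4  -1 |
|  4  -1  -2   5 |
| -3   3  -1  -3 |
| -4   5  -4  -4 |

Delete row 3 and column 3; the remaining 3×3 submatrix is [-2 1 -1; 4 -1 5; -4 5 -4].
Its determinant is 22.
The cofactor carries sign (−1)^(3+3) = +1, so C_{3,3} = +(22) = 22.

22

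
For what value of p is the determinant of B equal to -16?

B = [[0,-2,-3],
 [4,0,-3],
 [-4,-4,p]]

Expanding along the row containing p, det(B) is linear in p: det(B) = (8)·p + (24).
Set (8)·p + (24) = -16  ⇒  (8)·p = -40  ⇒  p = -5.

-5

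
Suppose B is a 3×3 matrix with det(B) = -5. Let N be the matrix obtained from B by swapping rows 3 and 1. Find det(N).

The determinant is 5.

Swapping two rows multiplies the determinant by −1.
det(N) = (-1)·(-5) = 5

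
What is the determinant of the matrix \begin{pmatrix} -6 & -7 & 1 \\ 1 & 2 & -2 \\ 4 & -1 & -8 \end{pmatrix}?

99

Expand along column 1:
  + (-6) · |2 -2; -1 -8| = (-6)·(-16 − 2) = 108
  − 1 · |-7 1; -1 -8| = −1·(56 − (-1)) = -57
  + 4 · |-7 1; 2 -2| = 4·(14 − 2) = 48
Sum: (108) + (-57) + (48) = 99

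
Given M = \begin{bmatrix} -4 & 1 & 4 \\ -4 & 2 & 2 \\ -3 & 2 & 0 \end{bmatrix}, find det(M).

2

Expand along row 3:
  + (-3) · |1 4; 2 2| = (-3)·(2 − 8) = 18
  − 2 · |-4 4; -4 2| = −2·(-8 − (-16)) = -16
Sum: (18) + (-16) = 2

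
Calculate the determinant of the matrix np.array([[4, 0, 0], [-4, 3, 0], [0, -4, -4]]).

-48

The matrix is lower triangular, so the determinant is the product of the diagonal entries:
det = (4) · (3) · (-4) = -48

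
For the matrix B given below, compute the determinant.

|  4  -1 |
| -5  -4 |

The determinant is -21.

det(B) = 4·(-4) − (-1)·(-5) = -16 − 5 = -21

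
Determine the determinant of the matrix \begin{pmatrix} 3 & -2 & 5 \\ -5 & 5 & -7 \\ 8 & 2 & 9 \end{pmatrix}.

Expand along column 1:
  + 3 · |5 -7; 2 9| = 3·(45 − (-14)) = 177
  − (-5) · |-2 5; 2 9| = −(-5)·(-18 − 10) = -140
  + 8 · |-2 5; 5 -7| = 8·(14 − 25) = -88
Sum: (177) + (-140) + (-88) = -51

-51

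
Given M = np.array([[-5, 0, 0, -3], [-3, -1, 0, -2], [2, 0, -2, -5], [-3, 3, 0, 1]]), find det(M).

Expand along column 3 (it has 3 zeros):
  + (-2) · M_33   where M_33 = det([-5 0 -3; -3 -1 -2; -3 3 1]) = 11
det = (+1)·(-2)·(11) = -22

det(M) = -22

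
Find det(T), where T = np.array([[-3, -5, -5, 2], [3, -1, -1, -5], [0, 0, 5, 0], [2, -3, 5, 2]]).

Expand along row 3 (it has 3 zeros):
  + (5) · M_33   where M_33 = det([-3 -5 2; 3 -1 -5; 2 -3 2]) = 117
det = (+1)·(5)·(117) = 585

|T| = 585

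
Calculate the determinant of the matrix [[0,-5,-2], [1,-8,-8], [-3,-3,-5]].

-91

Expand along row 1:
  − (-5) · |1 -8; -3 -5| = −(-5)·(-5 − 24) = -145
  + (-2) · |1 -8; -3 -3| = (-2)·(-3 − 24) = 54
Sum: (-145) + (54) = -91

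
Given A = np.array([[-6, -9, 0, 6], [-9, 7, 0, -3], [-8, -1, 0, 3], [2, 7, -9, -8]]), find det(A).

Expand along column 3 (it has 3 zeros):
  − (-9) · M_43   where M_43 = det([-6 -9 6; -9 7 -3; -8 -1 3]) = -177
det = (-1)·(-9)·(-177) = -1593

The determinant is -1593.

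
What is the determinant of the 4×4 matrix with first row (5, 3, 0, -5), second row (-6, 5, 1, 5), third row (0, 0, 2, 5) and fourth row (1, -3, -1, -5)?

The determinant is -255.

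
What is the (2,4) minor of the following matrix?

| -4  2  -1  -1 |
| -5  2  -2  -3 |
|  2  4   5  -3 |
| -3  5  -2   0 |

Delete row 2 and column 4; the remaining 3×3 submatrix is [-4 2 -1; 2 4 5; -3 5 -2].
Its determinant is 88.

The minor is 88.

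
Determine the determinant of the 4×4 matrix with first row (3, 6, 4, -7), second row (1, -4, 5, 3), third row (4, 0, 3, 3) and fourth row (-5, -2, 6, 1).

1188

Expand along row 3 (it has 1 zero):
  + (4) · M_31   where M_31 = det([6 4 -7; -4 5 3; -2 6 1]) = 12
  + (3) · M_33   where M_33 = det([3 6 -7; 1 -4 3; -5 -2 1]) = 64
  − (3) · M_34   where M_34 = det([3 6 4; 1 -4 5; -5 -2 6]) = -316
det = (+1)·(4)·(12) + (+1)·(3)·(64) + (-1)·(3)·(-316) = 1188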